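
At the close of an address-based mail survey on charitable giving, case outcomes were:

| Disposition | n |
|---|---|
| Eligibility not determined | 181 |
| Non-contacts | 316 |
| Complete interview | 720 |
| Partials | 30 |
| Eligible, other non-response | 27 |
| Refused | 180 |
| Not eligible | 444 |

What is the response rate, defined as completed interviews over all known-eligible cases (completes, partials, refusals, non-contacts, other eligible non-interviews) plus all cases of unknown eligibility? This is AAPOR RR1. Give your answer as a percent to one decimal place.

49.5%

Numerator: 720
Base: 720 + 30 + 180 + 316 + 27 + 181 = 1454
RR1 = 720 / 1454 = 0.4952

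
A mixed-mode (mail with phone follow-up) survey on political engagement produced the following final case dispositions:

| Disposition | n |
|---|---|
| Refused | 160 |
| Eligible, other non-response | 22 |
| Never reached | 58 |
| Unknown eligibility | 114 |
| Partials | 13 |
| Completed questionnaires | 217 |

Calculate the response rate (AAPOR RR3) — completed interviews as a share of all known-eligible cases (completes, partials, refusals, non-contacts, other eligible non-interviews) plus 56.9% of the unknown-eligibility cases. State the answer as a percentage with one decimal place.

Top → 217
Determined eligible → 217 + 13 + 160 + 58 + 22 = 470
Eligible share of unknowns → 0.5690 × 114 = 64.87
Base → 470 + 64.87 = 534.87
RR3 = 217 / 534.87 = 0.4057

40.6%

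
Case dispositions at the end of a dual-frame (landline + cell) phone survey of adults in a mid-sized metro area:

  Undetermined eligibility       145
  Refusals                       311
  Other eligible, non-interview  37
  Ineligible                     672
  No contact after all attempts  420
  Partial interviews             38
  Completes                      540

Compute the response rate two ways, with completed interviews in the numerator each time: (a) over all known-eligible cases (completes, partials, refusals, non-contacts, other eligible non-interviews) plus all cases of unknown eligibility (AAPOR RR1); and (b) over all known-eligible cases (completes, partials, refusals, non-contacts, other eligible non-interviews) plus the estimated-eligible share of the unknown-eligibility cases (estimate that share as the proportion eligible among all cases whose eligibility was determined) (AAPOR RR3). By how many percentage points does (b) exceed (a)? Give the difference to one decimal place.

1.2

Top: 540
Denom: 540 + 38 + 311 + 420 + 37 + 145 = 1491
RR1 = 540 / 1491 = 0.3622
Known eligible: 540 + 38 + 311 + 420 + 37 = 1346
e = 1346 / (1346 + 672) = 1346 / 2018 = 0.6670
Estimated eligible among unknowns: 0.6670 × 145 = 96.72
Denom: 1346 + 96.72 = 1442.72
RR3 = 540 / 1442.72 = 0.3743
Difference = 37.43 − 36.22 = 1.21 percentage points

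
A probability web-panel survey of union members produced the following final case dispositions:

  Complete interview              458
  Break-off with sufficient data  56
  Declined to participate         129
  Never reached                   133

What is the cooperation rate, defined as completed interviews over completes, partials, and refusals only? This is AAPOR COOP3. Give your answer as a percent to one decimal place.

71.2%

Num = 458
Denominator = 458 + 56 + 129 = 643
COOP3 = 458 / 643 = 0.7123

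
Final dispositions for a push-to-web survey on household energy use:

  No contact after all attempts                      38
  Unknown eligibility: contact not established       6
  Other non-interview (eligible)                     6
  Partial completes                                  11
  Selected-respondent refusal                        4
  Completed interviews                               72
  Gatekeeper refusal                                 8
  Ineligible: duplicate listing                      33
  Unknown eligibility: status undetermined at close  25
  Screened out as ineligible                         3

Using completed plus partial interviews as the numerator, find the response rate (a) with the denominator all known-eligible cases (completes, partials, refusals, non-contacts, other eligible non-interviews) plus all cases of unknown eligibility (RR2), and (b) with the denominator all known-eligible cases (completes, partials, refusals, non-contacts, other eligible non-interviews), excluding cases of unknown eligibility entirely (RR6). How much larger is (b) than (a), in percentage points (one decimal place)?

10.9

Refusals = 8 + 4 = 12
Undetermined eligibility = 6 + 25 = 31
Screened out, ineligible = 3 + 33 = 36
Num: 72 + 11 = 83
Base: 72 + 11 + 12 + 38 + 6 + 31 = 170
RR2 = 83 / 170 = 0.4882
Base: 72 + 11 + 12 + 38 + 6 = 139
RR6 = 83 / 139 = 0.5971
Difference = 59.71 − 48.82 = 10.89 percentage points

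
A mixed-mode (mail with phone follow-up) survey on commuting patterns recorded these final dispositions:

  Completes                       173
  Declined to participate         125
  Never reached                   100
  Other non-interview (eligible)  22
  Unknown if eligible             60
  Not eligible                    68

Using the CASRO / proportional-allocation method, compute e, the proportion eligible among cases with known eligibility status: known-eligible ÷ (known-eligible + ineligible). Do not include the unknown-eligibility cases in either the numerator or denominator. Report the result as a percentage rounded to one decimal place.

86.1%

Eligible (known): 173 + 125 + 100 + 22 = 420
e = 420 / (420 + 68) = 420 / 488 = 0.8607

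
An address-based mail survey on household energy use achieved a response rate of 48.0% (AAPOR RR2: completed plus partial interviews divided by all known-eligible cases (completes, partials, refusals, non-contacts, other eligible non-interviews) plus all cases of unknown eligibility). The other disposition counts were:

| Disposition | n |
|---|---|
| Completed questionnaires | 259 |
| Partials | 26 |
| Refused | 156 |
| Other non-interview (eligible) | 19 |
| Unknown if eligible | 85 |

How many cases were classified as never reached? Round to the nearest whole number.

Top: 259 + 26 = 285
RR2 = 285 / D = 0.480
D = 285 / 0.480 = 593.8
Remaining denominator categories sum to 545
never reached = 593.8 − 545 ≈ 49

49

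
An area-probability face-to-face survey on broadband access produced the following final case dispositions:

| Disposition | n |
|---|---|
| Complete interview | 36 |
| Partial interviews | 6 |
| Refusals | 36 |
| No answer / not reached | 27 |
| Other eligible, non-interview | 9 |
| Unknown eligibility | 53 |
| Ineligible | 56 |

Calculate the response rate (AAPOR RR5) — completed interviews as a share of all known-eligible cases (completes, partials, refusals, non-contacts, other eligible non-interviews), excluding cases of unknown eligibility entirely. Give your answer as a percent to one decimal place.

31.6%

Num = 36
Denominator = 36 + 6 + 36 + 27 + 9 = 114
RR5 = 36 / 114 = 0.3158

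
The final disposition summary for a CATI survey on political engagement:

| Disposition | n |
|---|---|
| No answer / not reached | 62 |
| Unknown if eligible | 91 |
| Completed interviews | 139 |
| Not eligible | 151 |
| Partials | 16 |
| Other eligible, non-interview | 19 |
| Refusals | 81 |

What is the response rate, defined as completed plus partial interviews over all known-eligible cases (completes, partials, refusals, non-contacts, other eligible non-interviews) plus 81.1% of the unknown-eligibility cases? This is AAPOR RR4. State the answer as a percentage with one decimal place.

Top: 139 + 16 = 155
Eligible (known): 139 + 16 + 81 + 62 + 19 = 317
e × U: 0.8110 × 91 = 73.80
Base: 317 + 73.80 = 390.80
RR4 = 155 / 390.80 = 0.3966

39.7%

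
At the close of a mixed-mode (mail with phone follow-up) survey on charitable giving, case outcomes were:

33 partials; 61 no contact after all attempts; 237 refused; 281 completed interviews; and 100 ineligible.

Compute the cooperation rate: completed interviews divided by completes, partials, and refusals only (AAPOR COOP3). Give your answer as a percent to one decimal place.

Num → 281
Base → 281 + 33 + 237 = 551
COOP3 = 281 / 551 = 0.5100

51.0%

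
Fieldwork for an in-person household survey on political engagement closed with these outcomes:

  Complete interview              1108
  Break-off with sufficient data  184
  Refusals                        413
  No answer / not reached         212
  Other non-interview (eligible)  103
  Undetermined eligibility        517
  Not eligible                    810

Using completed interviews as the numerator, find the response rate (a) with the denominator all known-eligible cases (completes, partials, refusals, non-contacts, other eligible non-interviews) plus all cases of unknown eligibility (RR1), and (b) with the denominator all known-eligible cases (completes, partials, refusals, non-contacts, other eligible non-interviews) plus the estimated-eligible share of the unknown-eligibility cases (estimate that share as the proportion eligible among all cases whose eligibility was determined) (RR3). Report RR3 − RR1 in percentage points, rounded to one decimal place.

Top: 1108
Denom: 1108 + 184 + 413 + 212 + 103 + 517 = 2537
RR1 = 1108 / 2537 = 0.4367
Determined eligible: 1108 + 184 + 413 + 212 + 103 = 2020
e = 2020 / (2020 + 810) = 2020 / 2830 = 0.7138
Eligible share of unknowns: 0.7138 × 517 = 369.03
Denom: 2020 + 369.03 = 2389.03
RR3 = 1108 / 2389.03 = 0.4638
Difference = 46.38 − 43.67 = 2.71 percentage points

2.7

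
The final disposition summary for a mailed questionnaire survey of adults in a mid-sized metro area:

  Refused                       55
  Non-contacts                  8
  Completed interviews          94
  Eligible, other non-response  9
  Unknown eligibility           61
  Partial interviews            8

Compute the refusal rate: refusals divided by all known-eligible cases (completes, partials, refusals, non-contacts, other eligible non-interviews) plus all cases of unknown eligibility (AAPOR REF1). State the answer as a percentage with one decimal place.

23.4%

Num = 55
Denominator = 94 + 8 + 55 + 8 + 9 + 61 = 235
REF1 = 55 / 235 = 0.2340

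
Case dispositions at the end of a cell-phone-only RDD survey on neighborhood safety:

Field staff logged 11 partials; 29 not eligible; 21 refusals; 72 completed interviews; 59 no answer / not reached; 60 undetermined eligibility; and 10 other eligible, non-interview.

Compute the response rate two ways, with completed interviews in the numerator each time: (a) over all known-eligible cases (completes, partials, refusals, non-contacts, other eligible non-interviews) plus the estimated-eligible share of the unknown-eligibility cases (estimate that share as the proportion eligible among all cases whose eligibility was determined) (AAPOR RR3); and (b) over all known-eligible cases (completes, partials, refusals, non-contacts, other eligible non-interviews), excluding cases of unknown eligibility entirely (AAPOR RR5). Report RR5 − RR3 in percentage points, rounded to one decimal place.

Num: 72
Eligible (known): 72 + 11 + 21 + 59 + 10 = 173
e = 173 / (173 + 29) = 173 / 202 = 0.8564
Estimated eligible among unknowns: 0.8564 × 60 = 51.38
Base: 173 + 51.38 = 224.38
RR3 = 72 / 224.38 = 0.3209
Base: 72 + 11 + 21 + 59 + 10 = 173
RR5 = 72 / 173 = 0.4162
Difference = 41.62 − 32.09 = 9.53 percentage points

9.5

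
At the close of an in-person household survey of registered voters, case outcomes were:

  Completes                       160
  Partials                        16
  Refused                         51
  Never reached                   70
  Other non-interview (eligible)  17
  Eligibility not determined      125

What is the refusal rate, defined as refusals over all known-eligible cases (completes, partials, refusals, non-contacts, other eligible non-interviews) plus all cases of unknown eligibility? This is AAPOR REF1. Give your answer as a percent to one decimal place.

11.6%

Num = 51
Denominator = 160 + 16 + 51 + 70 + 17 + 125 = 439
REF1 = 51 / 439 = 0.1162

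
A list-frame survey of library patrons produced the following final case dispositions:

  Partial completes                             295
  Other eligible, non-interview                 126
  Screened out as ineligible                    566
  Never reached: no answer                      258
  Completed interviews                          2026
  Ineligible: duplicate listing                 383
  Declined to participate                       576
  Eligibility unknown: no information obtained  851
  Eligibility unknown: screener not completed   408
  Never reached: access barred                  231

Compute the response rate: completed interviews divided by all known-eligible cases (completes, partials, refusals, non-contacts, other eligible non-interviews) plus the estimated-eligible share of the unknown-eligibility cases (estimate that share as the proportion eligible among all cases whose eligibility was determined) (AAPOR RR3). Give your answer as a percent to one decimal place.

Never reached = 258 + 231 = 489
Eligibility not determined = 408 + 851 = 1259
Not eligible = 566 + 383 = 949
Numerator = 2026
Known eligible = 2026 + 295 + 576 + 489 + 126 = 3512
e = 3512 / (3512 + 949) = 3512 / 4461 = 0.7873
Estimated eligible among unknowns = 0.7873 × 1259 = 991.21
Denom = 3512 + 991.21 = 4503.21
RR3 = 2026 / 4503.21 = 0.4499

45.0%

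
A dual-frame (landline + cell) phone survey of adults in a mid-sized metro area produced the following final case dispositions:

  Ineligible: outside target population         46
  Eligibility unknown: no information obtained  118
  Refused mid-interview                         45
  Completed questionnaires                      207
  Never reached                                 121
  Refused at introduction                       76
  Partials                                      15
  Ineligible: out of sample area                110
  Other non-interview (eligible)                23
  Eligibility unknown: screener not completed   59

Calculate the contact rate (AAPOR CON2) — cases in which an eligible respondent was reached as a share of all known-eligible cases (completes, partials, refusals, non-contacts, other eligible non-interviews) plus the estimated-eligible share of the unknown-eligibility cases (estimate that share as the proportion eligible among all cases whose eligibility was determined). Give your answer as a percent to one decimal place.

58.9%

Refusals = 76 + 45 = 121
Undetermined eligibility = 59 + 118 = 177
Not eligible = 46 + 110 = 156
Num → 207 + 15 + 121 + 23 = 366
Known eligible → 207 + 15 + 121 + 121 + 23 = 487
e = 487 / (487 + 156) = 487 / 643 = 0.7574
Eligible share of unknowns → 0.7574 × 177 = 134.06
Base → 487 + 134.06 = 621.06
CON2 = 366 / 621.06 = 0.5893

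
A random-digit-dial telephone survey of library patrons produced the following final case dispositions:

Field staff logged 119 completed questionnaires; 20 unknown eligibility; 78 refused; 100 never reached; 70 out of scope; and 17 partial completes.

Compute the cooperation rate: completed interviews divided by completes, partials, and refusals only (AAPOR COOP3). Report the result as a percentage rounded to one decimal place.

Top = 119
Denominator = 119 + 17 + 78 = 214
COOP3 = 119 / 214 = 0.5561

55.6%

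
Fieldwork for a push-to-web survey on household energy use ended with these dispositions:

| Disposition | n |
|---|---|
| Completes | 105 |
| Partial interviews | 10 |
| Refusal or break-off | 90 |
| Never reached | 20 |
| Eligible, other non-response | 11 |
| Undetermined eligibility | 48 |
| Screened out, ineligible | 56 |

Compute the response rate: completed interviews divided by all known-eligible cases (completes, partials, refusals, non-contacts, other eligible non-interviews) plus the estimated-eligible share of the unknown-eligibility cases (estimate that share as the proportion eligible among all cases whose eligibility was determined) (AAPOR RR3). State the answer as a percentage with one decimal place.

38.2%

Top → 105
Determined eligible → 105 + 10 + 90 + 20 + 11 = 236
e = 236 / (236 + 56) = 236 / 292 = 0.8082
e × U → 0.8082 × 48 = 38.79
Denom → 236 + 38.79 = 274.79
RR3 = 105 / 274.79 = 0.3821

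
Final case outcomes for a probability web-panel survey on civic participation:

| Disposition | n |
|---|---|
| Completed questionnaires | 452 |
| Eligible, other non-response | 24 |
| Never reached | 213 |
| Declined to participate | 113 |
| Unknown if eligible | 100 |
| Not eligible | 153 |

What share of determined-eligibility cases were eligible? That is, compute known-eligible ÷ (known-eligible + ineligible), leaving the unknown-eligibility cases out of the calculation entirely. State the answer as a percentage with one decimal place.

Eligible (known): 452 + 113 + 213 + 24 = 802
e = 802 / (802 + 153) = 802 / 955 = 0.8398

84.0%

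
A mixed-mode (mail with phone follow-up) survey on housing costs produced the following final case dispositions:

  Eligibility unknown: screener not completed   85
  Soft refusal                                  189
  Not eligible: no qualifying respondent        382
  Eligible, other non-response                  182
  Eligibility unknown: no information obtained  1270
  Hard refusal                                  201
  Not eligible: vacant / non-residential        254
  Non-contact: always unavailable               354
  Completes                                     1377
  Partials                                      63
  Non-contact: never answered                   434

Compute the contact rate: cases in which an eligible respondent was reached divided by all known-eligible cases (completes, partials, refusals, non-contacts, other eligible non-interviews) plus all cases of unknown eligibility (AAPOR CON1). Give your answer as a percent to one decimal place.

Refusal or break-off = 201 + 189 = 390
Never reached = 434 + 354 = 788
Unknown eligibility = 85 + 1270 = 1355
Ineligible = 382 + 254 = 636
Numerator: 1377 + 63 + 390 + 182 = 2012
Denominator: 1377 + 63 + 390 + 788 + 182 + 1355 = 4155
CON1 = 2012 / 4155 = 0.4842

48.4%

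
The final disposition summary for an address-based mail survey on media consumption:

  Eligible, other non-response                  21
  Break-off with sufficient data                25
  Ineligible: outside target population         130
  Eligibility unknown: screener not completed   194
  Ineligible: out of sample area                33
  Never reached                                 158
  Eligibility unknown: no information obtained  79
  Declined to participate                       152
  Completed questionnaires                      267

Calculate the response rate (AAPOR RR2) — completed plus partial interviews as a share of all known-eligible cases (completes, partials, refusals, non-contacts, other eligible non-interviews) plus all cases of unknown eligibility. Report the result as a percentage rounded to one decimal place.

32.6%

Unknown if eligible = 194 + 79 = 273
Not eligible = 130 + 33 = 163
Num: 267 + 25 = 292
Base: 267 + 25 + 152 + 158 + 21 + 273 = 896
RR2 = 292 / 896 = 0.3259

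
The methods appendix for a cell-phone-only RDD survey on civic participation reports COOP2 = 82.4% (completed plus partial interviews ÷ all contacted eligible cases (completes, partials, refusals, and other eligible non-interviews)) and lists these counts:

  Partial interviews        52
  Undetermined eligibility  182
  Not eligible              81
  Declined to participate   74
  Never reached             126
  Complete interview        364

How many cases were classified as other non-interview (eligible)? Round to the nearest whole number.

15

Numerator → 364 + 52 = 416
COOP2 = 416 / D = 0.824
D = 416 / 0.824 = 504.9
Remaining denominator categories sum to 490
other non-interview (eligible) = 504.9 − 490 ≈ 15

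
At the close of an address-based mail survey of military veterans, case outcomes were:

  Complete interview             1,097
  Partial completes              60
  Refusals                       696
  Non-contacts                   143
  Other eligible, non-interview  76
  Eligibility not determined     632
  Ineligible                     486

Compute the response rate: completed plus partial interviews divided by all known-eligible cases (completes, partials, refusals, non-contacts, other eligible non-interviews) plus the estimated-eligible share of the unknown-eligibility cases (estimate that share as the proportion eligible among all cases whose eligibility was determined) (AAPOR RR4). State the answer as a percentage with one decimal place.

44.8%

Numerator: 1097 + 60 = 1157
Eligible (known): 1097 + 60 + 696 + 143 + 76 = 2072
e = 2072 / (2072 + 486) = 2072 / 2558 = 0.8100
e × U: 0.8100 × 632 = 511.92
Base: 2072 + 511.92 = 2583.92
RR4 = 1157 / 2583.92 = 0.4478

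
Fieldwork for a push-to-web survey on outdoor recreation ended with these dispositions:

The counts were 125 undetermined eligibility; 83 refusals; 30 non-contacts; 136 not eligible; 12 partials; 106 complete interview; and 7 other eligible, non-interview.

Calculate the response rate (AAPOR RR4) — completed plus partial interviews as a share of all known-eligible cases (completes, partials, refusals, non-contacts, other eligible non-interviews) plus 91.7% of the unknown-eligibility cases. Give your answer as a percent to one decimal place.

Top = 106 + 12 = 118
Known eligible = 106 + 12 + 83 + 30 + 7 = 238
Eligible share of unknowns = 0.9170 × 125 = 114.62
Denominator = 238 + 114.62 = 352.62
RR4 = 118 / 352.62 = 0.3346

33.5%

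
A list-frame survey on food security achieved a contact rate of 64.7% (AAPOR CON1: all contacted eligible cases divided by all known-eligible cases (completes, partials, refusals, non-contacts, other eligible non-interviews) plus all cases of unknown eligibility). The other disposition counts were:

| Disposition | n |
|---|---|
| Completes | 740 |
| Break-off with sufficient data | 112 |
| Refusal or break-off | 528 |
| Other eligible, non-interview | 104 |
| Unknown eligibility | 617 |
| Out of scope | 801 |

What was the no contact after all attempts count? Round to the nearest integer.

Top: 740 + 112 + 528 + 104 = 1484
CON1 = 1484 / D = 0.647
D = 1484 / 0.647 = 2293.7
Rest of base = 2101
no contact after all attempts = 2293.7 − 2101 ≈ 193

193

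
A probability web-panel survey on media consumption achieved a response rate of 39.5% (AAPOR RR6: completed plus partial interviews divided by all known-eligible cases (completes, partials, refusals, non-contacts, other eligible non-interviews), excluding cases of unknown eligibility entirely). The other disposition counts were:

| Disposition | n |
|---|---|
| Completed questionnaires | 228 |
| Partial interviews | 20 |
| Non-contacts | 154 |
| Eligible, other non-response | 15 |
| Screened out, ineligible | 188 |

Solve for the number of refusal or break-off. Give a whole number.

211

Numerator → 228 + 20 = 248
RR6 = 248 / D = 0.395
D = 248 / 0.395 = 627.8
Remaining denominator categories sum to 417
refusal or break-off = 627.8 − 417 ≈ 211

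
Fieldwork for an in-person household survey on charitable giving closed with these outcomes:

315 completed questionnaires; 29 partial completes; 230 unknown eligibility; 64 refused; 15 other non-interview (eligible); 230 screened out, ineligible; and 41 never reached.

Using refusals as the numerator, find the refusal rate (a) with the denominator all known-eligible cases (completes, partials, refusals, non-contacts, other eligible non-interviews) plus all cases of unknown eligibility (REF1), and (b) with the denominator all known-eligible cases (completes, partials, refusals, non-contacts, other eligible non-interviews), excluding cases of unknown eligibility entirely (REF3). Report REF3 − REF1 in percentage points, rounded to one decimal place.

4.6

Numerator → 64
Denominator → 315 + 29 + 64 + 41 + 15 + 230 = 694
REF1 = 64 / 694 = 0.0922
Denominator → 315 + 29 + 64 + 41 + 15 = 464
REF3 = 64 / 464 = 0.1379
Difference = 13.79 − 9.22 = 4.57 percentage points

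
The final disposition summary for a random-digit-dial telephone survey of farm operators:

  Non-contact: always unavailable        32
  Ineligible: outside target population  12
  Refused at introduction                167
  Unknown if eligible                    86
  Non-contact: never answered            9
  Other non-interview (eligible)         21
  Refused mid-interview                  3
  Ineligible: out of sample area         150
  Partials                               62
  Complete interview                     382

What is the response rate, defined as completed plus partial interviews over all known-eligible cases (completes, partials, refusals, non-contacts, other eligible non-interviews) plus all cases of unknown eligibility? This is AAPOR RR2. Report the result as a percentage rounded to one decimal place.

58.3%

Refused = 167 + 3 = 170
Never reached = 9 + 32 = 41
Not eligible = 12 + 150 = 162
Num: 382 + 62 = 444
Base: 382 + 62 + 170 + 41 + 21 + 86 = 762
RR2 = 444 / 762 = 0.5827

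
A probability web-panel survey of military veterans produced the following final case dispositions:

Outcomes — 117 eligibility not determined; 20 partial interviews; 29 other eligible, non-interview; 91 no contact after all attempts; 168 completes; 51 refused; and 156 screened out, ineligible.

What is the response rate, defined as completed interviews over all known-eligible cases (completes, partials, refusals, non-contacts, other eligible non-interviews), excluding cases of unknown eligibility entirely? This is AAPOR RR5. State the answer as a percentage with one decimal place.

46.8%

Numerator = 168
Base = 168 + 20 + 51 + 91 + 29 = 359
RR5 = 168 / 359 = 0.4680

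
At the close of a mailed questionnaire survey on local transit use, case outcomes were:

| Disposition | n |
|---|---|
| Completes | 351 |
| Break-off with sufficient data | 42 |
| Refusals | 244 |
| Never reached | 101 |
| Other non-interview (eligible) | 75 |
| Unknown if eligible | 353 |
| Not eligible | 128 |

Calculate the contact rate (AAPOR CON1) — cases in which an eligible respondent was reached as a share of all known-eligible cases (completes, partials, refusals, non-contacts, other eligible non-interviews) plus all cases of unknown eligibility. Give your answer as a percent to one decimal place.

Top: 351 + 42 + 244 + 75 = 712
Denom: 351 + 42 + 244 + 101 + 75 + 353 = 1166
CON1 = 712 / 1166 = 0.6106

61.1%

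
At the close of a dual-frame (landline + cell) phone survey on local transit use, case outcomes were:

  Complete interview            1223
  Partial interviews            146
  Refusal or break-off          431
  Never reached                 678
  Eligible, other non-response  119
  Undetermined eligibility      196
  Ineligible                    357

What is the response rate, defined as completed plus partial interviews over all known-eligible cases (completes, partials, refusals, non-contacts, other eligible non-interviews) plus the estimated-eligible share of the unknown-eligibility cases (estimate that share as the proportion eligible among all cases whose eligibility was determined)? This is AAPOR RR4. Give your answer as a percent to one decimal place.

Numerator = 1223 + 146 = 1369
Determined eligible = 1223 + 146 + 431 + 678 + 119 = 2597
e = 2597 / (2597 + 357) = 2597 / 2954 = 0.8791
Estimated eligible among unknowns = 0.8791 × 196 = 172.30
Denominator = 2597 + 172.30 = 2769.30
RR4 = 1369 / 2769.30 = 0.4943

49.4%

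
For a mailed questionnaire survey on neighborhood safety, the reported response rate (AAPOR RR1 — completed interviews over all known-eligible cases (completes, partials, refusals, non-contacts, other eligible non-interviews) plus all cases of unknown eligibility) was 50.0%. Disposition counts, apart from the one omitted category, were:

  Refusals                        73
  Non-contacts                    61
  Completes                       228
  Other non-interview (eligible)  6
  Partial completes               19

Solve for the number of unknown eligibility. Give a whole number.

69

RR1 = 228 / D = 0.500
D = 228 / 0.500 = 456.0
Other denominator terms total 387
unknown eligibility = 456.0 − 387 ≈ 69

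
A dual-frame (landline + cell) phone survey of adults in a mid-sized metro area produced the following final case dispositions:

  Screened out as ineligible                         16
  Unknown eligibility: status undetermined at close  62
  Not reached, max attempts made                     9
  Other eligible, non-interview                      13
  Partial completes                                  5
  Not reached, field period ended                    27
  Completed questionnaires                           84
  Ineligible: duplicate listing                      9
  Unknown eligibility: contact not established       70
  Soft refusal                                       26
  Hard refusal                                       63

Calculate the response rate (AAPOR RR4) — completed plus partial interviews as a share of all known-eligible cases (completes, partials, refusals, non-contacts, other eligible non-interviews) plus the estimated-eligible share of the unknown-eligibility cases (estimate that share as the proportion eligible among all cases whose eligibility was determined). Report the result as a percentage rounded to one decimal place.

25.7%

Refusals = 63 + 26 = 89
No contact after all attempts = 27 + 9 = 36
Eligibility not determined = 70 + 62 = 132
Screened out, ineligible = 16 + 9 = 25
Numerator = 84 + 5 = 89
Known eligible = 84 + 5 + 89 + 36 + 13 = 227
e = 227 / (227 + 25) = 227 / 252 = 0.9008
e × U = 0.9008 × 132 = 118.91
Base = 227 + 118.91 = 345.91
RR4 = 89 / 345.91 = 0.2573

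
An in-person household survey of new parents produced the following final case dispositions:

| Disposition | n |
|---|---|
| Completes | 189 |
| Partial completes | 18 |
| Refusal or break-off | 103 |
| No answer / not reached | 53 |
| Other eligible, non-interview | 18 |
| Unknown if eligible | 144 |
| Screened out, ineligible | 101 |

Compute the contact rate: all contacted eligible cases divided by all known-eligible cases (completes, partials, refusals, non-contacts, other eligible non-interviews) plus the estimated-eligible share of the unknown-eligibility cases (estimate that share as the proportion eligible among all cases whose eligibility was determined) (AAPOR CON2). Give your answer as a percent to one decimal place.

66.3%

Numerator = 189 + 18 + 103 + 18 = 328
Known eligible = 189 + 18 + 103 + 53 + 18 = 381
e = 381 / (381 + 101) = 381 / 482 = 0.7905
Eligible share of unknowns = 0.7905 × 144 = 113.83
Denom = 381 + 113.83 = 494.83
CON2 = 328 / 494.83 = 0.6629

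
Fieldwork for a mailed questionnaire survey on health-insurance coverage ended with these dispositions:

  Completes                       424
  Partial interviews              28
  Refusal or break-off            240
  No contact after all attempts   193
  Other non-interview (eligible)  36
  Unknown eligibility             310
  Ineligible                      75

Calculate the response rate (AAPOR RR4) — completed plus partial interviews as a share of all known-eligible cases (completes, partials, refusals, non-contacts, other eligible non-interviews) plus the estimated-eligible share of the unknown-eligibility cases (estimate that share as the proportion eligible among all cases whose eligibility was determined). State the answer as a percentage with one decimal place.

Top: 424 + 28 = 452
Known eligible: 424 + 28 + 240 + 193 + 36 = 921
e = 921 / (921 + 75) = 921 / 996 = 0.9247
Eligible share of unknowns: 0.9247 × 310 = 286.66
Denominator: 921 + 286.66 = 1207.66
RR4 = 452 / 1207.66 = 0.3743

37.4%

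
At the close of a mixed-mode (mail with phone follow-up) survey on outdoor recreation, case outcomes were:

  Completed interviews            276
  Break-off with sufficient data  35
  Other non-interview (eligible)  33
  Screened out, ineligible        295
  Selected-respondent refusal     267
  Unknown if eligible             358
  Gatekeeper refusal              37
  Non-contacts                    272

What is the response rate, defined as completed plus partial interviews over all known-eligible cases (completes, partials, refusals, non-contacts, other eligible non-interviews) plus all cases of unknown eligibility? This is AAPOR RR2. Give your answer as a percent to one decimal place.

24.3%

Refusals = 37 + 267 = 304
Num: 276 + 35 = 311
Denom: 276 + 35 + 304 + 272 + 33 + 358 = 1278
RR2 = 311 / 1278 = 0.2433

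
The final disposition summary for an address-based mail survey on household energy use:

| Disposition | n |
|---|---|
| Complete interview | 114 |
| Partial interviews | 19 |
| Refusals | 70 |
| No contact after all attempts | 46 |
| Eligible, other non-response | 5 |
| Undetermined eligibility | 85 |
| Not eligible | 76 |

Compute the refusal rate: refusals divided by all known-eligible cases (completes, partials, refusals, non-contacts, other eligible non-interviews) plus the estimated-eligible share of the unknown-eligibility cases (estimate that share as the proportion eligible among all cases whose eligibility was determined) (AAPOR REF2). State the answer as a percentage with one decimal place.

Num = 70
Known eligible = 114 + 19 + 70 + 46 + 5 = 254
e = 254 / (254 + 76) = 254 / 330 = 0.7697
e × U = 0.7697 × 85 = 65.42
Denom = 254 + 65.42 = 319.42
REF2 = 70 / 319.42 = 0.2191

21.9%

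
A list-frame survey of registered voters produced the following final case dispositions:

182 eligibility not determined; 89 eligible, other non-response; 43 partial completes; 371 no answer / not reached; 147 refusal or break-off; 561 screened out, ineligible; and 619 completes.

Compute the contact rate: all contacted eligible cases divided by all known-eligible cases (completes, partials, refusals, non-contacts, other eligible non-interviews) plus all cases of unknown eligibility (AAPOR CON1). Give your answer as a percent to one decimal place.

Top: 619 + 43 + 147 + 89 = 898
Denominator: 619 + 43 + 147 + 371 + 89 + 182 = 1451
CON1 = 898 / 1451 = 0.6189

61.9%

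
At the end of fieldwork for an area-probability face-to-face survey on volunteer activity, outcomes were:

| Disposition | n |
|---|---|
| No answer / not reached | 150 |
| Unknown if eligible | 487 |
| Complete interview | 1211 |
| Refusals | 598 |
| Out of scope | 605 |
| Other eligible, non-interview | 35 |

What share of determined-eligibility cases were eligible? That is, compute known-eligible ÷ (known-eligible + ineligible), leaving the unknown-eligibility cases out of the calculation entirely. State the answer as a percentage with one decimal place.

Known eligible: 1211 + 598 + 150 + 35 = 1994
e = 1994 / (1994 + 605) = 1994 / 2599 = 0.7672

76.7%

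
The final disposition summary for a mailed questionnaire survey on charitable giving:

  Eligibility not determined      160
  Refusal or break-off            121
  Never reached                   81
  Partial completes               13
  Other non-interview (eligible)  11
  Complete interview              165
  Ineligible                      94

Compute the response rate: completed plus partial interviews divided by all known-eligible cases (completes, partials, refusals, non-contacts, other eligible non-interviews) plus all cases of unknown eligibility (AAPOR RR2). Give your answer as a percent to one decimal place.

32.3%

Top → 165 + 13 = 178
Denom → 165 + 13 + 121 + 81 + 11 + 160 = 551
RR2 = 178 / 551 = 0.3230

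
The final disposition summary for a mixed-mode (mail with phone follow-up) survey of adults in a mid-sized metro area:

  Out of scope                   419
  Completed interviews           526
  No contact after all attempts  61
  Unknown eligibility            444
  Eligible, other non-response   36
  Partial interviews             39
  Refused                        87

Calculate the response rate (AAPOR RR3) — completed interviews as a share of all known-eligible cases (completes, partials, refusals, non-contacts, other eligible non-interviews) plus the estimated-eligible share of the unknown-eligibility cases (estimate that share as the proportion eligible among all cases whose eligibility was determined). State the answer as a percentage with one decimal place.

Num = 526
Eligible (known) = 526 + 39 + 87 + 61 + 36 = 749
e = 749 / (749 + 419) = 749 / 1168 = 0.6413
e × U = 0.6413 × 444 = 284.74
Denom = 749 + 284.74 = 1033.74
RR3 = 526 / 1033.74 = 0.5088

50.9%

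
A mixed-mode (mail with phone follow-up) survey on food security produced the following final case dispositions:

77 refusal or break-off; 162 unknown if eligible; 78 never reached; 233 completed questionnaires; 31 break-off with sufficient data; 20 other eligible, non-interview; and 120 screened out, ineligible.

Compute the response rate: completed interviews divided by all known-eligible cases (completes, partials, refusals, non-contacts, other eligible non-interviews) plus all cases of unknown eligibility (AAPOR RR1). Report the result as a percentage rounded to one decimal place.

38.8%

Num: 233
Denominator: 233 + 31 + 77 + 78 + 20 + 162 = 601
RR1 = 233 / 601 = 0.3877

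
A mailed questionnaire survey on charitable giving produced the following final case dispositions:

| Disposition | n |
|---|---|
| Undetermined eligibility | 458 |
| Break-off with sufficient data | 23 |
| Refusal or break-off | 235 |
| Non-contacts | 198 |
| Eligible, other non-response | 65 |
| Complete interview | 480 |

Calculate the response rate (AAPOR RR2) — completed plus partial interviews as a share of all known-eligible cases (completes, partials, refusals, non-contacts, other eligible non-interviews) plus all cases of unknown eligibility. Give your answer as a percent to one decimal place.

34.5%

Numerator: 480 + 23 = 503
Denom: 480 + 23 + 235 + 198 + 65 + 458 = 1459
RR2 = 503 / 1459 = 0.3448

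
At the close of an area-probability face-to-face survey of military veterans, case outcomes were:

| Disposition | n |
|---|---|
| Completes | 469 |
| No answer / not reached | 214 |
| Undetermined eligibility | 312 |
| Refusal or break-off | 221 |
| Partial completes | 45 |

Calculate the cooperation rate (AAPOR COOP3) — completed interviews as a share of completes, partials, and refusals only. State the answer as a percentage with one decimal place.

63.8%

Top = 469
Denominator = 469 + 45 + 221 = 735
COOP3 = 469 / 735 = 0.6381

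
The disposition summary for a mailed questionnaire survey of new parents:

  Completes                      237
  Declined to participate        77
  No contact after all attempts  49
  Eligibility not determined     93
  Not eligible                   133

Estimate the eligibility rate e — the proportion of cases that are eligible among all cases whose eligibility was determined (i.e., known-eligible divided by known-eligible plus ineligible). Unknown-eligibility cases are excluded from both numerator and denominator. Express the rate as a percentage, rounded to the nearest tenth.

Known eligible: 237 + 77 + 49 = 363
e = 363 / (363 + 133) = 363 / 496 = 0.7319

73.2%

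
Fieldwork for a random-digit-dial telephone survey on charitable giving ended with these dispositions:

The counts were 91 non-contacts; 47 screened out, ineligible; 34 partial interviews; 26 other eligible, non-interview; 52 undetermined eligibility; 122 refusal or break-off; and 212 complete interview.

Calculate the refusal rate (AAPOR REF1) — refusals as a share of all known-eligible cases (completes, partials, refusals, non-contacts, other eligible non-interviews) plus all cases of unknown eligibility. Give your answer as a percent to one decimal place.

22.7%

Top → 122
Denom → 212 + 34 + 122 + 91 + 26 + 52 = 537
REF1 = 122 / 537 = 0.2272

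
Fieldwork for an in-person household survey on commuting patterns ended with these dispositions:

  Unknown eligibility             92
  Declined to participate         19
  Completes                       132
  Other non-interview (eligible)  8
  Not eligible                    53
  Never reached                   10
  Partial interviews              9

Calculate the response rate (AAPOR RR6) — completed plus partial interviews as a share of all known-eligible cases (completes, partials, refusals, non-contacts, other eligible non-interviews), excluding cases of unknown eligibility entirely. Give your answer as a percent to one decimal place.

Numerator = 132 + 9 = 141
Denom = 132 + 9 + 19 + 10 + 8 = 178
RR6 = 141 / 178 = 0.7921

79.2%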